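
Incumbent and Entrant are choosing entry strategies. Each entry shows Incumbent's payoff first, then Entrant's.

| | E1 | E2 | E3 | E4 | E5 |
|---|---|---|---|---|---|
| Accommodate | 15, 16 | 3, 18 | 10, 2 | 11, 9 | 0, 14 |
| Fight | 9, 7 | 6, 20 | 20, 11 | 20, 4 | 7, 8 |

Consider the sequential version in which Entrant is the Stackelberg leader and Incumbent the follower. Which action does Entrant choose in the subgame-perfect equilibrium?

Backward induction with Entrant moving first.
- E1 → Incumbent plays Accommodate (best of 15, 9); Entrant gets 16.
- E2 → Incumbent plays Fight (best of 3, 6); Entrant gets 20.
- E3 → Incumbent plays Fight (best of 10, 20); Entrant gets 11.
- E4 → Incumbent plays Fight (best of 11, 20); Entrant gets 4.
- E5 → Incumbent plays Fight (best of 0, 7); Entrant gets 8.
Among 16, 20, 11, 4, 8, the best is 20 at E2. Subgame-perfect outcome: (Fight, E2) with payoffs (6, 20).

E2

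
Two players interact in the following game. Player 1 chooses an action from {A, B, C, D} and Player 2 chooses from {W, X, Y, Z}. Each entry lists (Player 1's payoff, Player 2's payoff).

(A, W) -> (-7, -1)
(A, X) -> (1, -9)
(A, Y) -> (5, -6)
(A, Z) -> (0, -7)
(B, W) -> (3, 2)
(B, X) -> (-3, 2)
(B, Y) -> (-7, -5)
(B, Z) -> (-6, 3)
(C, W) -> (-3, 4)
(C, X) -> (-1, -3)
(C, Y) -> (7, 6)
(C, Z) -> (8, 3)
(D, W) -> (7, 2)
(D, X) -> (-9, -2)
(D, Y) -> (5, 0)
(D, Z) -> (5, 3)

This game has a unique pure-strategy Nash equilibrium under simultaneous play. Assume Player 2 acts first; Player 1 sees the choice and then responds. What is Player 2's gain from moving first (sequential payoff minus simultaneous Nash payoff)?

Backward induction with Player 2 moving first.
- W: BR = D, leader payoff 2.
- X: BR = A, leader payoff -9.
- Y: BR = C, leader payoff 6.
- Z: BR = C, leader payoff 3.
Maximizing over 2, -9, 6, 3, Player 2 chooses Y. Subgame-perfect outcome: (C, Y) with payoffs (7, 6).
For the simultaneous game, intersect best replies.
Player 1's best replies: W→D; X→A; Y→C; Z→C.
Player 2's best replies: A→W; B→Z; C→Y; D→Z.
Only (C, Y) has each player best-responding; Nash payoffs (7, 6).
Player 2's commitment gain: 6 − 6 = 0.

0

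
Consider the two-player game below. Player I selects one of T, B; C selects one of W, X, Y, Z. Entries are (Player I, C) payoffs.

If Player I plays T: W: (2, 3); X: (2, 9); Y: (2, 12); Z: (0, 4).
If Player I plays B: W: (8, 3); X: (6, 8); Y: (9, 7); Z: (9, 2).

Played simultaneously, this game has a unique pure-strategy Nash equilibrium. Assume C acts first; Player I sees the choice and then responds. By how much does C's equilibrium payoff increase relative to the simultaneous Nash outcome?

Solve by backward induction (C leads).
- W → Player I plays B (best of 2, 8); C gets 3.
- X → Player I plays B (best of 2, 6); C gets 8.
- Y → Player I plays B (best of 2, 9); C gets 7.
- Z → Player I plays B (best of 0, 9); C gets 2.
Maximizing over 3, 8, 7, 2, C chooses X. Subgame-perfect outcome: (B, X) with payoffs (6, 8).
Now find the simultaneous Nash equilibrium.
Player I's best replies: W→B; X→B; Y→B; Z→B.
C's best replies: T→Y; B→X.
The unique mutual best reply is (B, X), giving (6, 8).
C's commitment gain: 8 − 8 = 0.

0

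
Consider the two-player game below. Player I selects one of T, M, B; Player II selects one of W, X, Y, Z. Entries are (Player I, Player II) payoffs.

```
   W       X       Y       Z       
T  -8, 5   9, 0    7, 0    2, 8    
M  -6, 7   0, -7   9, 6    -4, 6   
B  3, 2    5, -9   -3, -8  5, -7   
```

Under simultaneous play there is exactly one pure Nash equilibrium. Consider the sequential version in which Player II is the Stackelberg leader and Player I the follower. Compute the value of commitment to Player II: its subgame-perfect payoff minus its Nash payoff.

4

Player I best-responds to each possible Player II move:
- W: BR = B, leader payoff 2.
- X: BR = T, leader payoff 0.
- Y: BR = M, leader payoff 6.
- Z: BR = B, leader payoff -7.
Maximizing over 2, 0, 6, -7, Player II chooses Y. Subgame-perfect outcome: (M, Y) with payoffs (9, 6).
Under simultaneous play:
Player I's best replies: W→B; X→T; Y→M; Z→B.
Player II's best replies: T→Z; M→W; B→W.
Only (B, W) has each player best-responding; Nash payoffs (3, 2).
Player II's commitment gain: 6 − 2 = 4.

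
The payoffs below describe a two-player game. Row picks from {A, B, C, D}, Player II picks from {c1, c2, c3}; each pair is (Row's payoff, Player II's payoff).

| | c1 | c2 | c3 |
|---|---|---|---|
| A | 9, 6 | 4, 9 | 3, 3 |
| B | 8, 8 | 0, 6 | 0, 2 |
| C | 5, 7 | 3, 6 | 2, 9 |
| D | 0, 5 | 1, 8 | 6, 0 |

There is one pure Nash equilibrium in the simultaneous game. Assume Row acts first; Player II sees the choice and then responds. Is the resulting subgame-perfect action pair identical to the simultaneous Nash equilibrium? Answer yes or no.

Player II best-responds to each possible Row move:
- A: Player II compares 6, 9, 3 and picks c2; Row would get 4.
- B: Player II compares 8, 6, 2 and picks c1; Row would get 8.
- C: Player II compares 7, 6, 9 and picks c3; Row would get 2.
- D: Player II compares 5, 8, 0 and picks c2; Row would get 1.
Row's induced payoffs are 4, 8, 2, 1, so Row commits to B. Subgame-perfect outcome: (B, c1) with payoffs (8, 8).
Under simultaneous play:
Row's best replies: c1→A; c2→A; c3→D.
Player II's best replies: A→c2; B→c1; C→c3; D→c2.
Only (A, c2) has each player best-responding; Nash payoffs (4, 9).
Sequential outcome (B, c1) differs from the Nash profile (A, c2).

no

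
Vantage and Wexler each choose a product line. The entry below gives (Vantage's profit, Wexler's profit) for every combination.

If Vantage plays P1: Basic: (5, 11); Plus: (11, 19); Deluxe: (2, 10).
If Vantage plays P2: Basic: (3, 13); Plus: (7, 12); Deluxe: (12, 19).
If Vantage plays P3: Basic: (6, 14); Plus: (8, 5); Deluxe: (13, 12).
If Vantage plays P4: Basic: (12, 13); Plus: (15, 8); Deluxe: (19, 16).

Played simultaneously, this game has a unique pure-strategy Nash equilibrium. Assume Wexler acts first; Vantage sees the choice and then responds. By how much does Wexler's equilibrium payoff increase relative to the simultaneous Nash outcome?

0

Backward induction with Wexler moving first.
- Basic: Vantage compares 5, 3, 6, 12 and picks P4; Wexler would get 13.
- Plus: Vantage compares 11, 7, 8, 15 and picks P4; Wexler would get 8.
- Deluxe: Vantage compares 2, 12, 13, 19 and picks P4; Wexler would get 16.
Maximizing over 13, 8, 16, Wexler chooses Deluxe. Subgame-perfect outcome: (P4, Deluxe) with payoffs (19, 16).
Now find the simultaneous Nash equilibrium.
Vantage's best replies: Basic→P4; Plus→P4; Deluxe→P4.
Wexler's best replies: P1→Plus; P2→Deluxe; P3→Basic; P4→Deluxe.
The unique mutual best reply is (P4, Deluxe), giving (19, 16).
Wexler's commitment gain: 16 − 16 = 0.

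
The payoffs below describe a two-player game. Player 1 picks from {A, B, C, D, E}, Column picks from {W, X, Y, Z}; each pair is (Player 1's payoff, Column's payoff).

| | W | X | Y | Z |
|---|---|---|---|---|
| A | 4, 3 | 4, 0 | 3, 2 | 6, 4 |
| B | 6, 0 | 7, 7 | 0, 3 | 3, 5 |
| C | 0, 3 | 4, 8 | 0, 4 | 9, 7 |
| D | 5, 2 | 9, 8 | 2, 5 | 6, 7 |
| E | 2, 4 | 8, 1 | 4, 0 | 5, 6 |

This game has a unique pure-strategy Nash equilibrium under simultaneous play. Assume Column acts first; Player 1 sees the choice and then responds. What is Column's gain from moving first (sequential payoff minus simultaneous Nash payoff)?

0

Backward induction with Column moving first.
- W → Player 1 plays B (best of 4, 6, 0, 5, 2); Column gets 0.
- X → Player 1 plays D (best of 4, 7, 4, 9, 8); Column gets 8.
- Y → Player 1 plays E (best of 3, 0, 0, 2, 4); Column gets 0.
- Z → Player 1 plays C (best of 6, 3, 9, 6, 5); Column gets 7.
Column's induced payoffs are 0, 8, 0, 7, so Column commits to X. Subgame-perfect outcome: (D, X) with payoffs (9, 8).
Under simultaneous play:
Player 1's best replies: W→B; X→D; Y→E; Z→C.
Column's best replies: A→Z; B→X; C→X; D→X; E→Z.
Only (D, X) has each player best-responding; Nash payoffs (9, 8).
Column's commitment gain: 8 − 8 = 0.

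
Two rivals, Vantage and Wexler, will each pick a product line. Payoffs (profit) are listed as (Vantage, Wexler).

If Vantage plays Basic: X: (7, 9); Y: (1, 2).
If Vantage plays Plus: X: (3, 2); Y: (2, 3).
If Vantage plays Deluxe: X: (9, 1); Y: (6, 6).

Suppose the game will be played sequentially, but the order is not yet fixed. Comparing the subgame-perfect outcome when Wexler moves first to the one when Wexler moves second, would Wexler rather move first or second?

second

If Vantage leads: Wexler's best replies are Basic→X, Plus→Y, Deluxe→Y; Vantage's induced payoffs 7, 2, 6; outcome (Basic, X), payoffs (7, 9).
If Wexler leads: Vantage's best replies are X→Deluxe, Y→Deluxe; Wexler's induced payoffs 1, 6; outcome (Deluxe, Y), payoffs (6, 6).
Wexler gets 6 moving first and 9 moving second, so Wexler prefers to move second.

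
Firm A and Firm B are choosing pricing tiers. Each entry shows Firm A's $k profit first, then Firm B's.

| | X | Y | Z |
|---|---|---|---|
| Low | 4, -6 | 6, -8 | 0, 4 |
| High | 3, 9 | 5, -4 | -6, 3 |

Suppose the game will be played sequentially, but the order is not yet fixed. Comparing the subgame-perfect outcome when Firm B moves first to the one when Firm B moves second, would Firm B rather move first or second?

If Firm A leads: Firm B's best replies are Low→Z, High→X; Firm A's induced payoffs 0, 3; outcome (High, X), payoffs (3, 9).
If Firm B leads: Firm A's best replies are X→Low, Y→Low, Z→Low; Firm B's induced payoffs -6, -8, 4; outcome (Low, Z), payoffs (0, 4).
Firm B gets 4 moving first and 9 moving second, so Firm B prefers to move second.

second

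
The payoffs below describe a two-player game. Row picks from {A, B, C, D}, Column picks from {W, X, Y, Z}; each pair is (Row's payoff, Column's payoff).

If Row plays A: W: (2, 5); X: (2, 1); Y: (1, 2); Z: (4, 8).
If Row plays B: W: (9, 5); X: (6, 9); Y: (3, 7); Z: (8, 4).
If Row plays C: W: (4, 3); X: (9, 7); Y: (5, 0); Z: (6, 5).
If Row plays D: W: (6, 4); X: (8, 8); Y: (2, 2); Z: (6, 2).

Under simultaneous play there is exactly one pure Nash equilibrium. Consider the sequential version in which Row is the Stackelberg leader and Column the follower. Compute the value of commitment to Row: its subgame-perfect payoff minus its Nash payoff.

Solve by backward induction (Row leads).
- A → Column plays Z (best of 5, 1, 2, 8); Row gets 4.
- B → Column plays X (best of 5, 9, 7, 4); Row gets 6.
- C → Column plays X (best of 3, 7, 0, 5); Row gets 9.
- D → Column plays X (best of 4, 8, 2, 2); Row gets 8.
Among 4, 6, 9, 8, the best is 9 at C. Subgame-perfect outcome: (C, X) with payoffs (9, 7).
Now find the simultaneous Nash equilibrium.
Row's best replies: W→B; X→C; Y→C; Z→B.
Column's best replies: A→Z; B→X; C→X; D→X.
The unique mutual best reply is (C, X), giving (9, 7).
Row's commitment gain: 9 − 9 = 0.

0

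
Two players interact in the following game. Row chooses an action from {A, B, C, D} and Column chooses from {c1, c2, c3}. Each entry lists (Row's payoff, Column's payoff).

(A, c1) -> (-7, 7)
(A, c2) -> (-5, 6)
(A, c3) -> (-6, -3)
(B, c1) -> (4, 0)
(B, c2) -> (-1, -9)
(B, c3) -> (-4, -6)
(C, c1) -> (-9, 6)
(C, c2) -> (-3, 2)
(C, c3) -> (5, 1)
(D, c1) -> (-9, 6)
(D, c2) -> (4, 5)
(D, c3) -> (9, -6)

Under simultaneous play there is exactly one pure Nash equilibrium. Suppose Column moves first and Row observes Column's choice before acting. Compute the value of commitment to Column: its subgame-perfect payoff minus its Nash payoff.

5

Backward induction with Column moving first.
- c1: Row compares -7, 4, -9, -9 and picks B; Column would get 0.
- c2: Row compares -5, -1, -3, 4 and picks D; Column would get 5.
- c3: Row compares -6, -4, 5, 9 and picks D; Column would get -6.
Column's induced payoffs are 0, 5, -6, so Column commits to c2. Subgame-perfect outcome: (D, c2) with payoffs (4, 5).
Under simultaneous play:
Row's best replies: c1→B; c2→D; c3→D.
Column's best replies: A→c1; B→c1; C→c1; D→c1.
The unique mutual best reply is (B, c1), giving (4, 0).
Column's commitment gain: 5 − 0 = 5.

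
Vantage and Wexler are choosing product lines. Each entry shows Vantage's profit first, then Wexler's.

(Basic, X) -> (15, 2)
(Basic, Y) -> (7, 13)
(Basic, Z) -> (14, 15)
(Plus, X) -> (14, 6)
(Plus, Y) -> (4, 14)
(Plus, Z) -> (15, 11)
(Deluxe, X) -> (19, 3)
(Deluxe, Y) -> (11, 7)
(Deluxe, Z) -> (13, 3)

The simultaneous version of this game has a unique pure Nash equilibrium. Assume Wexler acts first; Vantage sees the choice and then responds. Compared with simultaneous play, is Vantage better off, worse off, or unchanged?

better off

Solve by backward induction (Wexler leads).
- X: Vantage compares 15, 14, 19 and picks Deluxe; Wexler would get 3.
- Y: Vantage compares 7, 4, 11 and picks Deluxe; Wexler would get 7.
- Z: Vantage compares 14, 15, 13 and picks Plus; Wexler would get 11.
Maximizing over 3, 7, 11, Wexler chooses Z. Subgame-perfect outcome: (Plus, Z) with payoffs (15, 11).
Now find the simultaneous Nash equilibrium.
Vantage's best replies: X→Deluxe; Y→Deluxe; Z→Plus.
Wexler's best replies: Basic→Z; Plus→Y; Deluxe→Y.
The unique mutual best reply is (Deluxe, Y), giving (11, 7).
Vantage earns 15 sequentially versus 11 at the Nash outcome: better off.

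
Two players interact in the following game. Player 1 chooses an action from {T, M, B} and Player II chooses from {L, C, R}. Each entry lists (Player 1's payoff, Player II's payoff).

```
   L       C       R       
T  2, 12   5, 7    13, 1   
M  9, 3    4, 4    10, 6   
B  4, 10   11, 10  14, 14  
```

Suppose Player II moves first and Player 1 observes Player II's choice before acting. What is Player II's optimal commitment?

R

Work backward from Player 1's decision.
- L → Player 1 plays M (best of 2, 9, 4); Player II gets 3.
- C → Player 1 plays B (best of 5, 4, 11); Player II gets 10.
- R → Player 1 plays B (best of 13, 10, 14); Player II gets 14.
Player II's induced payoffs are 3, 10, 14, so Player II commits to R. Subgame-perfect outcome: (B, R) with payoffs (14, 14).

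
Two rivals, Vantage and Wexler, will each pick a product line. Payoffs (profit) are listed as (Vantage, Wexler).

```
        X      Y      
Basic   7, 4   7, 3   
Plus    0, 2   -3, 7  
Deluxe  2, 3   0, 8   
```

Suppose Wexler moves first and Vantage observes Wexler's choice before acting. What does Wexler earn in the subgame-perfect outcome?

4

Vantage best-responds to each possible Wexler move:
- X: Vantage compares 7, 0, 2 and picks Basic; Wexler would get 4.
- Y: Vantage compares 7, -3, 0 and picks Basic; Wexler would get 3.
Among 4, 3, the best is 4 at X. Subgame-perfect outcome: (Basic, X) with payoffs (7, 4).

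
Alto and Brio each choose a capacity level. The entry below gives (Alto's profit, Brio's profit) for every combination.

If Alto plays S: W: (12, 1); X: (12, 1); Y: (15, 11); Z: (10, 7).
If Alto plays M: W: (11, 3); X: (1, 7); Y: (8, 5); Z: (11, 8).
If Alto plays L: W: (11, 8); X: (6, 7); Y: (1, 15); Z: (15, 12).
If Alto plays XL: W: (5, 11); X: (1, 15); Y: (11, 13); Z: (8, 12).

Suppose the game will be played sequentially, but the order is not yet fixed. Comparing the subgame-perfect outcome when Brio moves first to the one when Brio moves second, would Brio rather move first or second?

If Alto leads: Brio's best replies are S→Y, M→Z, L→Y, XL→X; Alto's induced payoffs 15, 11, 1, 1; outcome (S, Y), payoffs (15, 11).
If Brio leads: Alto's best replies are W→S, X→S, Y→S, Z→L; Brio's induced payoffs 1, 1, 11, 12; outcome (L, Z), payoffs (15, 12).
Brio gets 12 moving first and 11 moving second, so Brio prefers to move first.

first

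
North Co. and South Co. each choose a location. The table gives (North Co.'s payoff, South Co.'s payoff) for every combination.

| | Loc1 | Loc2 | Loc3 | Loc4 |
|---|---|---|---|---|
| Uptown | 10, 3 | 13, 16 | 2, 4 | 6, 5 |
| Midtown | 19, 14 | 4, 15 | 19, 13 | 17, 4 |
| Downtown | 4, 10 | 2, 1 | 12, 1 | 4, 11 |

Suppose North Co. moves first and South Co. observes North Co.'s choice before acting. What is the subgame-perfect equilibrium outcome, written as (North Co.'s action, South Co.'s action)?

(Uptown, Loc2)

Backward induction with North Co. moving first.
- Uptown: South Co. compares 3, 16, 4, 5 and picks Loc2; North Co. would get 13.
- Midtown: South Co. compares 14, 15, 13, 4 and picks Loc2; North Co. would get 4.
- Downtown: South Co. compares 10, 1, 1, 11 and picks Loc4; North Co. would get 4.
Among 13, 4, 4, the best is 13 at Uptown. Subgame-perfect outcome: (Uptown, Loc2) with payoffs (13, 16).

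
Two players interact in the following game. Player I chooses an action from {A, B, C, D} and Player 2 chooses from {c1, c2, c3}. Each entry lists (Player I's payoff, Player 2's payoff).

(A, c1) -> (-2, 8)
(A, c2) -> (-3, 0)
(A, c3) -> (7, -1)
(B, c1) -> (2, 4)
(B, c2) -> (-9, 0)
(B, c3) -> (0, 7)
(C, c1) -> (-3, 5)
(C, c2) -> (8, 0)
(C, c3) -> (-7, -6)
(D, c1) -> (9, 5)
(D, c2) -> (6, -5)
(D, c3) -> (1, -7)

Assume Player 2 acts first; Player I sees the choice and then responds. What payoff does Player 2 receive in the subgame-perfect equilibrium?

5

Work backward from Player I's decision.
- c1 → Player I plays D (best of -2, 2, -3, 9); Player 2 gets 5.
- c2 → Player I plays C (best of -3, -9, 8, 6); Player 2 gets 0.
- c3 → Player I plays A (best of 7, 0, -7, 1); Player 2 gets -1.
Among 5, 0, -1, the best is 5 at c1. Subgame-perfect outcome: (D, c1) with payoffs (9, 5).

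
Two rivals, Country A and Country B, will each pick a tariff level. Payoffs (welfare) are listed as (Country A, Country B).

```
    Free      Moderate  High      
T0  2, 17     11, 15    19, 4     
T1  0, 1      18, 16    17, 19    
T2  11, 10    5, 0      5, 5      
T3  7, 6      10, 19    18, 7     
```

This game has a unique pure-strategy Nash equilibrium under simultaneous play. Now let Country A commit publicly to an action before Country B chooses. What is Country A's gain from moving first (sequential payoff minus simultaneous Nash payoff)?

6

Work backward from Country B's decision.
- T0: BR = Free, leader payoff 2.
- T1: BR = High, leader payoff 17.
- T2: BR = Free, leader payoff 11.
- T3: BR = Moderate, leader payoff 10.
Maximizing over 2, 17, 11, 10, Country A chooses T1. Subgame-perfect outcome: (T1, High) with payoffs (17, 19).
Under simultaneous play:
Country A's best replies: Free→T2; Moderate→T1; High→T0.
Country B's best replies: T0→Free; T1→High; T2→Free; T3→Moderate.
The unique mutual best reply is (T2, Free), giving (11, 10).
Country A's commitment gain: 17 − 11 = 6.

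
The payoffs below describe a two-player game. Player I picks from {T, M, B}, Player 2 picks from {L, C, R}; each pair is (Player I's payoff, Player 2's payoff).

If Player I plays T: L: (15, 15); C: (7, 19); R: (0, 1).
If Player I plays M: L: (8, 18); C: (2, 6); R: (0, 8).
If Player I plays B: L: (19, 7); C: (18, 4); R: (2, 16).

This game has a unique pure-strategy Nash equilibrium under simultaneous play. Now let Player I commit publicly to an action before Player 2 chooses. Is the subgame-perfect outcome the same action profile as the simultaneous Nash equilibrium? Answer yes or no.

no

Solve by backward induction (Player I leads).
- T: Player 2 compares 15, 19, 1 and picks C; Player I would get 7.
- M: Player 2 compares 18, 6, 8 and picks L; Player I would get 8.
- B: Player 2 compares 7, 4, 16 and picks R; Player I would get 2.
Maximizing over 7, 8, 2, Player I chooses M. Subgame-perfect outcome: (M, L) with payoffs (8, 18).
For the simultaneous game, intersect best replies.
Player I's best replies: L→B; C→B; R→B.
Player 2's best replies: T→C; M→L; B→R.
The unique mutual best reply is (B, R), giving (2, 16).
Sequential outcome (M, L) differs from the Nash profile (B, R).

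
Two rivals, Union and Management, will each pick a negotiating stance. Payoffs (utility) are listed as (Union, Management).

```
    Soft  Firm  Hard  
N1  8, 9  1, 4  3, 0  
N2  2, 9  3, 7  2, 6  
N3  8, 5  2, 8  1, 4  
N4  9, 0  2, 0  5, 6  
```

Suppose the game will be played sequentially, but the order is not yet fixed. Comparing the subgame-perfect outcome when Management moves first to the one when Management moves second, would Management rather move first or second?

second

If Union leads: Management's best replies are N1→Soft, N2→Soft, N3→Firm, N4→Hard; Union's induced payoffs 8, 2, 2, 5; outcome (N1, Soft), payoffs (8, 9).
If Management leads: Union's best replies are Soft→N4, Firm→N2, Hard→N4; Management's induced payoffs 0, 7, 6; outcome (N2, Firm), payoffs (3, 7).
Management gets 7 moving first and 9 moving second, so Management prefers to move second.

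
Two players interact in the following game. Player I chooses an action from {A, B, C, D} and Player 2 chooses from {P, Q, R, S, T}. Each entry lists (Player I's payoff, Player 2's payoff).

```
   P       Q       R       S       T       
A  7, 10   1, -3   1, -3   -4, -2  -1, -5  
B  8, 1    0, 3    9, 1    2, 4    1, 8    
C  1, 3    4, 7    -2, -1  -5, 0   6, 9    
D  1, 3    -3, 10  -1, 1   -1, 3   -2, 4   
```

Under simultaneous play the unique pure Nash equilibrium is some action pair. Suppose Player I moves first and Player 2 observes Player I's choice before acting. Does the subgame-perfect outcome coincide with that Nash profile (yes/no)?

no

Player 2 best-responds to each possible Player I move:
- A: BR = P, leader payoff 7.
- B: BR = T, leader payoff 1.
- C: BR = T, leader payoff 6.
- D: BR = Q, leader payoff -3.
Among 7, 1, 6, -3, the best is 7 at A. Subgame-perfect outcome: (A, P) with payoffs (7, 10).
For the simultaneous game, intersect best replies.
Player I's best replies: P→B; Q→C; R→B; S→B; T→C.
Player 2's best replies: A→P; B→T; C→T; D→Q.
Only (C, T) has each player best-responding; Nash payoffs (6, 9).
Sequential outcome (A, P) differs from the Nash profile (C, T).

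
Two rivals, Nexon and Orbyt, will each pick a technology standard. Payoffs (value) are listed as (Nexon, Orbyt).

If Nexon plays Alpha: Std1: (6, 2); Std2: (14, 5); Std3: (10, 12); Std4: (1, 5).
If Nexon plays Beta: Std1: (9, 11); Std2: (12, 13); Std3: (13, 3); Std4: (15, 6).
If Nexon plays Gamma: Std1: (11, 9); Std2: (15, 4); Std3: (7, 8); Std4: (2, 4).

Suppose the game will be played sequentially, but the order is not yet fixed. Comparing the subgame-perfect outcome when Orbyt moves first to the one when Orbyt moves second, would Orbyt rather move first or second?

If Nexon leads: Orbyt's best replies are Alpha→Std3, Beta→Std2, Gamma→Std1; Nexon's induced payoffs 10, 12, 11; outcome (Beta, Std2), payoffs (12, 13).
If Orbyt leads: Nexon's best replies are Std1→Gamma, Std2→Gamma, Std3→Beta, Std4→Beta; Orbyt's induced payoffs 9, 4, 3, 6; outcome (Gamma, Std1), payoffs (11, 9).
Orbyt gets 9 moving first and 13 moving second, so Orbyt prefers to move second.

second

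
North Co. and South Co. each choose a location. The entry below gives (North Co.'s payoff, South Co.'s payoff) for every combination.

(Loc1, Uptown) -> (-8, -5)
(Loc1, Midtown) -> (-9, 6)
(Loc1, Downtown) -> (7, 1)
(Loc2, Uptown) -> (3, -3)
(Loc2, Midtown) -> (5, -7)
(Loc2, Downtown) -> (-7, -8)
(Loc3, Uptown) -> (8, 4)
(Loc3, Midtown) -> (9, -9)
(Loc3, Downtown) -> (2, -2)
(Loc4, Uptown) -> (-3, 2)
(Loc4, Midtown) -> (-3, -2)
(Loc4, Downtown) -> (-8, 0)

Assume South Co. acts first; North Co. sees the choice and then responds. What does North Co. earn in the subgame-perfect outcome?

North Co. best-responds to each possible South Co. move:
- Uptown: BR = Loc3, leader payoff 4.
- Midtown: BR = Loc3, leader payoff -9.
- Downtown: BR = Loc1, leader payoff 1.
South Co.'s induced payoffs are 4, -9, 1, so South Co. commits to Uptown. Subgame-perfect outcome: (Loc3, Uptown) with payoffs (8, 4).

8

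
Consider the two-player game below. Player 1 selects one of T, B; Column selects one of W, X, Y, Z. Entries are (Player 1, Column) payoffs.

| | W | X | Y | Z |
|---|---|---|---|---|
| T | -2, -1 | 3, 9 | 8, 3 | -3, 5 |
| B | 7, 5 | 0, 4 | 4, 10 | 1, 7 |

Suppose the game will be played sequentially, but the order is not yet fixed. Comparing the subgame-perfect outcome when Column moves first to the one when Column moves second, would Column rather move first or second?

second

If Player 1 leads: Column's best replies are T→X, B→Y; Player 1's induced payoffs 3, 4; outcome (B, Y), payoffs (4, 10).
If Column leads: Player 1's best replies are W→B, X→T, Y→T, Z→B; Column's induced payoffs 5, 9, 3, 7; outcome (T, X), payoffs (3, 9).
Column gets 9 moving first and 10 moving second, so Column prefers to move second.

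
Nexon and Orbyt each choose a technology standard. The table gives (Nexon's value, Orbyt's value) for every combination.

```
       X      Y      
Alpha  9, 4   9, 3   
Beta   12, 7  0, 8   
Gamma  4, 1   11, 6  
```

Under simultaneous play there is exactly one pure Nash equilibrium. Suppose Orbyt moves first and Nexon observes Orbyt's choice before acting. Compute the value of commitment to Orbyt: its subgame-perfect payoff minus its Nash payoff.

Work backward from Nexon's decision.
- X: Nexon compares 9, 12, 4 and picks Beta; Orbyt would get 7.
- Y: Nexon compares 9, 0, 11 and picks Gamma; Orbyt would get 6.
Among 7, 6, the best is 7 at X. Subgame-perfect outcome: (Beta, X) with payoffs (12, 7).
For the simultaneous game, intersect best replies.
Nexon's best replies: X→Beta; Y→Gamma.
Orbyt's best replies: Alpha→X; Beta→Y; Gamma→Y.
The unique mutual best reply is (Gamma, Y), giving (11, 6).
Orbyt's commitment gain: 7 − 6 = 1.

1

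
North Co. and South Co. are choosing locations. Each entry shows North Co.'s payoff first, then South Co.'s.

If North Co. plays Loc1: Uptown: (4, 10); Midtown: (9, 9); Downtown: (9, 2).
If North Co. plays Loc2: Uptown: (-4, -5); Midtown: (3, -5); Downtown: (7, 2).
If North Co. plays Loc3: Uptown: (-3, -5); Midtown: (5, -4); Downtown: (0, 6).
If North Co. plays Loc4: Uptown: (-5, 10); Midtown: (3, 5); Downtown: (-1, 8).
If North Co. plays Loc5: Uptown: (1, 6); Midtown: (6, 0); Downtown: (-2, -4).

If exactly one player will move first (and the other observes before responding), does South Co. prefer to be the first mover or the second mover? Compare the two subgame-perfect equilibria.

first

If North Co. leads: South Co.'s best replies are Loc1→Uptown, Loc2→Downtown, Loc3→Downtown, Loc4→Uptown, Loc5→Uptown; North Co.'s induced payoffs 4, 7, 0, -5, 1; outcome (Loc2, Downtown), payoffs (7, 2).
If South Co. leads: North Co.'s best replies are Uptown→Loc1, Midtown→Loc1, Downtown→Loc1; South Co.'s induced payoffs 10, 9, 2; outcome (Loc1, Uptown), payoffs (4, 10).
South Co. gets 10 moving first and 2 moving second, so South Co. prefers to move first.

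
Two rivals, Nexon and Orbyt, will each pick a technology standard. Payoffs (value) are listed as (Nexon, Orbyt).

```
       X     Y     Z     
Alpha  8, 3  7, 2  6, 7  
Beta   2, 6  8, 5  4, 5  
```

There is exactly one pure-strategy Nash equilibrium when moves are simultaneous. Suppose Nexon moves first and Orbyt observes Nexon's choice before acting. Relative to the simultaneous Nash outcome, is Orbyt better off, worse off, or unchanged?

Work backward from Orbyt's decision.
- Alpha: BR = Z, leader payoff 6.
- Beta: BR = X, leader payoff 2.
Maximizing over 6, 2, Nexon chooses Alpha. Subgame-perfect outcome: (Alpha, Z) with payoffs (6, 7).
Now find the simultaneous Nash equilibrium.
Nexon's best replies: X→Alpha; Y→Beta; Z→Alpha.
Orbyt's best replies: Alpha→Z; Beta→X.
Only (Alpha, Z) has each player best-responding; Nash payoffs (6, 7).
Orbyt earns 7 sequentially versus 7 at the Nash outcome: unchanged.

unchanged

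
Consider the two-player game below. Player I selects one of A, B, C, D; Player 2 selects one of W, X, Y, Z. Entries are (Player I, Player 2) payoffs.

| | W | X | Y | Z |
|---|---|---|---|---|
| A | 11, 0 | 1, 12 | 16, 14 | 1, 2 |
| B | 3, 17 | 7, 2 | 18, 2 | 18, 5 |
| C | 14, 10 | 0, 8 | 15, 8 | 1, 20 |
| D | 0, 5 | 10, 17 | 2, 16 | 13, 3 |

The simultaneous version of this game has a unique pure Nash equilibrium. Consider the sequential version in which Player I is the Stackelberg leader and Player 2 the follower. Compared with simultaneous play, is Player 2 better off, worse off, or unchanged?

worse off

Player 2 best-responds to each possible Player I move:
- A: BR = Y, leader payoff 16.
- B: BR = W, leader payoff 3.
- C: BR = Z, leader payoff 1.
- D: BR = X, leader payoff 10.
Maximizing over 16, 3, 1, 10, Player I chooses A. Subgame-perfect outcome: (A, Y) with payoffs (16, 14).
For the simultaneous game, intersect best replies.
Player I's best replies: W→C; X→D; Y→B; Z→B.
Player 2's best replies: A→Y; B→W; C→Z; D→X.
The unique mutual best reply is (D, X), giving (10, 17).
Player 2 earns 14 sequentially versus 17 at the Nash outcome: worse off.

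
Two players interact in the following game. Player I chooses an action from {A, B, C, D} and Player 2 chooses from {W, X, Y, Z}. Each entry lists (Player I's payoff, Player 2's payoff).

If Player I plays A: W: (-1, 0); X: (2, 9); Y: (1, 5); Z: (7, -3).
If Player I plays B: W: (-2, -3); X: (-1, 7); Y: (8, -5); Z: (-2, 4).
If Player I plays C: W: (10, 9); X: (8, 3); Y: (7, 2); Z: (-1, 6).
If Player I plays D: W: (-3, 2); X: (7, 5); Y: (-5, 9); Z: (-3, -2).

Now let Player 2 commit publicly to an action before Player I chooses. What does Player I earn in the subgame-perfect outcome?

10

Solve by backward induction (Player 2 leads).
- W: Player I compares -1, -2, 10, -3 and picks C; Player 2 would get 9.
- X: Player I compares 2, -1, 8, 7 and picks C; Player 2 would get 3.
- Y: Player I compares 1, 8, 7, -5 and picks B; Player 2 would get -5.
- Z: Player I compares 7, -2, -1, -3 and picks A; Player 2 would get -3.
Player 2's induced payoffs are 9, 3, -5, -3, so Player 2 commits to W. Subgame-perfect outcome: (C, W) with payoffs (10, 9).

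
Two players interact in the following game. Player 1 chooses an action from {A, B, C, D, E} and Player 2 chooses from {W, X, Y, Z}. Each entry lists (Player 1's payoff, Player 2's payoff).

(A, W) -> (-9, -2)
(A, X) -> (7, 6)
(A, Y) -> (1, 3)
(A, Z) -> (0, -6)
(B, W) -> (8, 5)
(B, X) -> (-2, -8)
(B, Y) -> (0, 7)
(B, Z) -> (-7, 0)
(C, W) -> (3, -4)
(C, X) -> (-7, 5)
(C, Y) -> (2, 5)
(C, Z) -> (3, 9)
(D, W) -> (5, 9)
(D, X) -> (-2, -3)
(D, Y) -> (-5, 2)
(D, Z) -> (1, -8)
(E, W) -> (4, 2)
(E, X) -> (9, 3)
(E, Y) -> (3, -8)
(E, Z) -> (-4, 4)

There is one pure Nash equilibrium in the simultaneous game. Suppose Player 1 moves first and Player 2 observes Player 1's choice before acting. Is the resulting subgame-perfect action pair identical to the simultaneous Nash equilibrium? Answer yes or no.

Solve by backward induction (Player 1 leads).
- A: BR = X, leader payoff 7.
- B: BR = Y, leader payoff 0.
- C: BR = Z, leader payoff 3.
- D: BR = W, leader payoff 5.
- E: BR = Z, leader payoff -4.
Player 1's induced payoffs are 7, 0, 3, 5, -4, so Player 1 commits to A. Subgame-perfect outcome: (A, X) with payoffs (7, 6).
Now find the simultaneous Nash equilibrium.
Player 1's best replies: W→B; X→E; Y→E; Z→C.
Player 2's best replies: A→X; B→Y; C→Z; D→W; E→Z.
Only (C, Z) has each player best-responding; Nash payoffs (3, 9).
Sequential outcome (A, X) differs from the Nash profile (C, Z).

no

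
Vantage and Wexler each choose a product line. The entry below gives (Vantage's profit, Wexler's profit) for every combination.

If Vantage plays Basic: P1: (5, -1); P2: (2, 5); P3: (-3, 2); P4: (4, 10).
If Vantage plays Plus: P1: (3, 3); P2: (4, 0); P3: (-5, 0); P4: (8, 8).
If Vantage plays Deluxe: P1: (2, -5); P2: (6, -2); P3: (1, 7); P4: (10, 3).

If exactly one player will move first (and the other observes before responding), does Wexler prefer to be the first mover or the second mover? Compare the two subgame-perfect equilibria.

second

If Vantage leads: Wexler's best replies are Basic→P4, Plus→P4, Deluxe→P3; Vantage's induced payoffs 4, 8, 1; outcome (Plus, P4), payoffs (8, 8).
If Wexler leads: Vantage's best replies are P1→Basic, P2→Deluxe, P3→Deluxe, P4→Deluxe; Wexler's induced payoffs -1, -2, 7, 3; outcome (Deluxe, P3), payoffs (1, 7).
Wexler gets 7 moving first and 8 moving second, so Wexler prefers to move second.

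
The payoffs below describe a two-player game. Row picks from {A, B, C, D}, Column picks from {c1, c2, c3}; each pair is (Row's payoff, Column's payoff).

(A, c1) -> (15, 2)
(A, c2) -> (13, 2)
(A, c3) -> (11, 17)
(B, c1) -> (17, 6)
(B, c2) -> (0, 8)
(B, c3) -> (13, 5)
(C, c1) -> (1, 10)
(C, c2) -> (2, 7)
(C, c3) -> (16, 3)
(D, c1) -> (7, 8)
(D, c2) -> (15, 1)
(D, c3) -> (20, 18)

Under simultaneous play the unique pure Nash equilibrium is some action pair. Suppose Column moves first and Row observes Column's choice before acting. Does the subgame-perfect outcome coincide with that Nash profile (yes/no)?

yes

Backward induction with Column moving first.
- c1: BR = B, leader payoff 6.
- c2: BR = D, leader payoff 1.
- c3: BR = D, leader payoff 18.
Maximizing over 6, 1, 18, Column chooses c3. Subgame-perfect outcome: (D, c3) with payoffs (20, 18).
Under simultaneous play:
Row's best replies: c1→B; c2→D; c3→D.
Column's best replies: A→c3; B→c2; C→c1; D→c3.
The unique mutual best reply is (D, c3), giving (20, 18).
Sequential outcome (D, c3) coincides with the Nash profile (D, c3).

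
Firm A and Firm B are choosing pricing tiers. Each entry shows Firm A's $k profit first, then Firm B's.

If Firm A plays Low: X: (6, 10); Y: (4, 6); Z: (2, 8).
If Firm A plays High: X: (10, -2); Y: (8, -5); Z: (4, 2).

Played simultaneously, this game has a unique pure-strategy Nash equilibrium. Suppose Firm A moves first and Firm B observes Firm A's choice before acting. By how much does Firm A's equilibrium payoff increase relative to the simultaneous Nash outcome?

2

Firm B best-responds to each possible Firm A move:
- Low → Firm B plays X (best of 10, 6, 8); Firm A gets 6.
- High → Firm B plays Z (best of -2, -5, 2); Firm A gets 4.
Maximizing over 6, 4, Firm A chooses Low. Subgame-perfect outcome: (Low, X) with payoffs (6, 10).
Now find the simultaneous Nash equilibrium.
Firm A's best replies: X→High; Y→High; Z→High.
Firm B's best replies: Low→X; High→Z.
The unique mutual best reply is (High, Z), giving (4, 2).
Firm A's commitment gain: 6 − 4 = 2.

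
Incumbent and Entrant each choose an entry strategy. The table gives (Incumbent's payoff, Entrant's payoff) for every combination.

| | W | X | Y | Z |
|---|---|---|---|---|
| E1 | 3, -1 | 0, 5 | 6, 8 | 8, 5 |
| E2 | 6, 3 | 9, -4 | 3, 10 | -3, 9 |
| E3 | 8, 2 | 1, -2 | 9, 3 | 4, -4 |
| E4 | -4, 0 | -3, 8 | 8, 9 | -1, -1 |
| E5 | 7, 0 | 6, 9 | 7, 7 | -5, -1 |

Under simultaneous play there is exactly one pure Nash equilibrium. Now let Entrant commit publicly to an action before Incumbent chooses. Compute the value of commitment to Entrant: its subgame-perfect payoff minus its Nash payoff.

Backward induction with Entrant moving first.
- W: Incumbent compares 3, 6, 8, -4, 7 and picks E3; Entrant would get 2.
- X: Incumbent compares 0, 9, 1, -3, 6 and picks E2; Entrant would get -4.
- Y: Incumbent compares 6, 3, 9, 8, 7 and picks E3; Entrant would get 3.
- Z: Incumbent compares 8, -3, 4, -1, -5 and picks E1; Entrant would get 5.
Maximizing over 2, -4, 3, 5, Entrant chooses Z. Subgame-perfect outcome: (E1, Z) with payoffs (8, 5).
For the simultaneous game, intersect best replies.
Incumbent's best replies: W→E3; X→E2; Y→E3; Z→E1.
Entrant's best replies: E1→Y; E2→Y; E3→Y; E4→Y; E5→X.
The unique mutual best reply is (E3, Y), giving (9, 3).
Entrant's commitment gain: 5 − 3 = 2.

2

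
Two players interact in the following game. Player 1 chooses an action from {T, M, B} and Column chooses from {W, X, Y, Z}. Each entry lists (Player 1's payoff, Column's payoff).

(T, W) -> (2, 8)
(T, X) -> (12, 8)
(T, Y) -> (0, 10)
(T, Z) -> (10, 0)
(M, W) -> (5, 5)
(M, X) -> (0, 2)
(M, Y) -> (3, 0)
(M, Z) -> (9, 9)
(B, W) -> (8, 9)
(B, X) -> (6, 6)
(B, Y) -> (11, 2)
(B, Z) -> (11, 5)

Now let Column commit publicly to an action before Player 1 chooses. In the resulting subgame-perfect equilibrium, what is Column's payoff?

9

Work backward from Player 1's decision.
- W: Player 1 compares 2, 5, 8 and picks B; Column would get 9.
- X: Player 1 compares 12, 0, 6 and picks T; Column would get 8.
- Y: Player 1 compares 0, 3, 11 and picks B; Column would get 2.
- Z: Player 1 compares 10, 9, 11 and picks B; Column would get 5.
Maximizing over 9, 8, 2, 5, Column chooses W. Subgame-perfect outcome: (B, W) with payoffs (8, 9).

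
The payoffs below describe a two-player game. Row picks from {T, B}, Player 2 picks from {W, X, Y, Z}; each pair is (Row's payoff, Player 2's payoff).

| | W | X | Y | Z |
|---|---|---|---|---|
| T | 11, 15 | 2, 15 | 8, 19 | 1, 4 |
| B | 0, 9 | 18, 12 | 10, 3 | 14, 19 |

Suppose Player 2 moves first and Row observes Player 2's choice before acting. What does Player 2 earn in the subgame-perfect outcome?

19

Work backward from Row's decision.
- W: BR = T, leader payoff 15.
- X: BR = B, leader payoff 12.
- Y: BR = B, leader payoff 3.
- Z: BR = B, leader payoff 19.
Among 15, 12, 3, 19, the best is 19 at Z. Subgame-perfect outcome: (B, Z) with payoffs (14, 19).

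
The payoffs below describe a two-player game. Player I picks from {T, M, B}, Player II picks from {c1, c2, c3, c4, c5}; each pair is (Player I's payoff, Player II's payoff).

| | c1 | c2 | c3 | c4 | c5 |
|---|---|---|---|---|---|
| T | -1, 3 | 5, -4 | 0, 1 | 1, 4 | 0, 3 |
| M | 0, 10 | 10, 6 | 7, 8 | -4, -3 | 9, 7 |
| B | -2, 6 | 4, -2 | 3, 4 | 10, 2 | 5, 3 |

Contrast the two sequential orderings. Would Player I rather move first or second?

first

If Player I leads: Player II's best replies are T→c4, M→c1, B→c1; Player I's induced payoffs 1, 0, -2; outcome (T, c4), payoffs (1, 4).
If Player II leads: Player I's best replies are c1→M, c2→M, c3→M, c4→B, c5→M; Player II's induced payoffs 10, 6, 8, 2, 7; outcome (M, c1), payoffs (0, 10).
Player I gets 1 moving first and 0 moving second, so Player I prefers to move first.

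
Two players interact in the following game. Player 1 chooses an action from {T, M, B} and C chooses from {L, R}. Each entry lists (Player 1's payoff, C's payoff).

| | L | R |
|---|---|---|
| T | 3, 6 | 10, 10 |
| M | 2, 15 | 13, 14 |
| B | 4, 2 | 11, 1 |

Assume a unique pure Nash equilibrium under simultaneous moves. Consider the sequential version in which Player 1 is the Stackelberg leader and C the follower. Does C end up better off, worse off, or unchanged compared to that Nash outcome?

Solve by backward induction (Player 1 leads).
- T: BR = R, leader payoff 10.
- M: BR = L, leader payoff 2.
- B: BR = L, leader payoff 4.
Maximizing over 10, 2, 4, Player 1 chooses T. Subgame-perfect outcome: (T, R) with payoffs (10, 10).
Under simultaneous play:
Player 1's best replies: L→B; R→M.
C's best replies: T→R; M→L; B→L.
The unique mutual best reply is (B, L), giving (4, 2).
C earns 10 sequentially versus 2 at the Nash outcome: better off.

better off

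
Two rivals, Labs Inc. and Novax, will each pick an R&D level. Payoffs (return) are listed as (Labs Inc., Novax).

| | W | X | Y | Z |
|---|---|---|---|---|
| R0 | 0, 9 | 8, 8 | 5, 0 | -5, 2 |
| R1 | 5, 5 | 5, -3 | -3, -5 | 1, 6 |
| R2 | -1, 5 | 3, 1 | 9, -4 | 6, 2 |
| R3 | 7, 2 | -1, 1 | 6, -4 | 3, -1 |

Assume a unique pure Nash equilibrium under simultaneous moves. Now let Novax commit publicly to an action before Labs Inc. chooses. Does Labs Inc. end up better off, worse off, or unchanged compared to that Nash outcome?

Work backward from Labs Inc.'s decision.
- W: BR = R3, leader payoff 2.
- X: BR = R0, leader payoff 8.
- Y: BR = R2, leader payoff -4.
- Z: BR = R2, leader payoff 2.
Among 2, 8, -4, 2, the best is 8 at X. Subgame-perfect outcome: (R0, X) with payoffs (8, 8).
For the simultaneous game, intersect best replies.
Labs Inc.'s best replies: W→R3; X→R0; Y→R2; Z→R2.
Novax's best replies: R0→W; R1→Z; R2→W; R3→W.
Only (R3, W) has each player best-responding; Nash payoffs (7, 2).
Labs Inc. earns 8 sequentially versus 7 at the Nash outcome: better off.

better off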